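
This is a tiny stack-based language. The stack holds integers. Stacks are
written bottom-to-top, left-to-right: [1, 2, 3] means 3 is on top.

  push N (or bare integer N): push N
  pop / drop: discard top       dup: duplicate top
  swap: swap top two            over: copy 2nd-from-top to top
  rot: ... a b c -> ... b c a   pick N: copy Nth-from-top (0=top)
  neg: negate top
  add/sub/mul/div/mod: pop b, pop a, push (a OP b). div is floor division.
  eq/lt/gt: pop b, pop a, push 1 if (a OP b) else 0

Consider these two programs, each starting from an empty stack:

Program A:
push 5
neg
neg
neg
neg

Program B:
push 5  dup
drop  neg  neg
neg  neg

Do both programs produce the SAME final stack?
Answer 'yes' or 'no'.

Answer: yes

Derivation:
Program A trace:
  After 'push 5': [5]
  After 'neg': [-5]
  After 'neg': [5]
  After 'neg': [-5]
  After 'neg': [5]
Program A final stack: [5]

Program B trace:
  After 'push 5': [5]
  After 'dup': [5, 5]
  After 'drop': [5]
  After 'neg': [-5]
  After 'neg': [5]
  After 'neg': [-5]
  After 'neg': [5]
Program B final stack: [5]
Same: yes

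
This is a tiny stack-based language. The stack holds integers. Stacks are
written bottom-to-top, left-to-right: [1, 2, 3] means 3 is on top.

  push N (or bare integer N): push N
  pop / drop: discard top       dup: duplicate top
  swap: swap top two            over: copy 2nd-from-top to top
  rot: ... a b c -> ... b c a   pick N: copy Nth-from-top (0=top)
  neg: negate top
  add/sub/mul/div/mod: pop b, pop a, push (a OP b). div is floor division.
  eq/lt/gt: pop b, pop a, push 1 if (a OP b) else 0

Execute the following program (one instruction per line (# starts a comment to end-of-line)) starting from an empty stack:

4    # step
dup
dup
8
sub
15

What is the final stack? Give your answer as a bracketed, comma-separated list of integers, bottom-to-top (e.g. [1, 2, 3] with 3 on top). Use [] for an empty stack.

After 'push 4': [4]
After 'dup': [4, 4]
After 'dup': [4, 4, 4]
After 'push 8': [4, 4, 4, 8]
After 'sub': [4, 4, -4]
After 'push 15': [4, 4, -4, 15]

Answer: [4, 4, -4, 15]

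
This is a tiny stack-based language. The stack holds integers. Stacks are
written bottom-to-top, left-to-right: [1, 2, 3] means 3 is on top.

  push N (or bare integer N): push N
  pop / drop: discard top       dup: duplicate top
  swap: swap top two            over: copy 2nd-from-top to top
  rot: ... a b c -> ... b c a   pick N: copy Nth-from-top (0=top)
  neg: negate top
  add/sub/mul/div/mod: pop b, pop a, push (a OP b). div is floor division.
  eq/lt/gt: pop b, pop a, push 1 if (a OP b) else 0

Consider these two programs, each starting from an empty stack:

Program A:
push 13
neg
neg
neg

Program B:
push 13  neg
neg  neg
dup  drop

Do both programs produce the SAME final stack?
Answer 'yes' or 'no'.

Program A trace:
  After 'push 13': [13]
  After 'neg': [-13]
  After 'neg': [13]
  After 'neg': [-13]
Program A final stack: [-13]

Program B trace:
  After 'push 13': [13]
  After 'neg': [-13]
  After 'neg': [13]
  After 'neg': [-13]
  After 'dup': [-13, -13]
  After 'drop': [-13]
Program B final stack: [-13]
Same: yes

Answer: yes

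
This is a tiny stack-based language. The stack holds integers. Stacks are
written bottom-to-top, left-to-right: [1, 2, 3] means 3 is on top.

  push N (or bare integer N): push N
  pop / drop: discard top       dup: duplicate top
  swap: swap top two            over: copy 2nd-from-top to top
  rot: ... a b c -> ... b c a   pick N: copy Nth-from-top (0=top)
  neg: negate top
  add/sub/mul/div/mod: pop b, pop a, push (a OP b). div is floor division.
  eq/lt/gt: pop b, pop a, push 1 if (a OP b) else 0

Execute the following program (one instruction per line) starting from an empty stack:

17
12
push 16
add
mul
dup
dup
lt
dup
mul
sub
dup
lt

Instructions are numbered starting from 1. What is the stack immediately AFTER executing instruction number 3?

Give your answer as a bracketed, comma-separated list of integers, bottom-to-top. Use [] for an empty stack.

Answer: [17, 12, 16]

Derivation:
Step 1 ('17'): [17]
Step 2 ('12'): [17, 12]
Step 3 ('push 16'): [17, 12, 16]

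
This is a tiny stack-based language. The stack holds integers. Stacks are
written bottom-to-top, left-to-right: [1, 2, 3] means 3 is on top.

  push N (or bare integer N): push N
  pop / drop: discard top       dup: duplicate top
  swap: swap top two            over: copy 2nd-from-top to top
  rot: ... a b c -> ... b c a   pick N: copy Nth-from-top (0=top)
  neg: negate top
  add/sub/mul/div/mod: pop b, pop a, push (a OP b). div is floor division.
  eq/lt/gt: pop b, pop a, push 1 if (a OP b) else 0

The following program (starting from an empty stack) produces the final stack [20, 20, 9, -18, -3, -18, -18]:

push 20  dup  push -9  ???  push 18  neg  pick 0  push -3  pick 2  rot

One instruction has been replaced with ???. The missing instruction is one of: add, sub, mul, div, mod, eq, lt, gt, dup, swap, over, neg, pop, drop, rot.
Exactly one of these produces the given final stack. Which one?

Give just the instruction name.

Answer: neg

Derivation:
Stack before ???: [20, 20, -9]
Stack after ???:  [20, 20, 9]
The instruction that transforms [20, 20, -9] -> [20, 20, 9] is: neg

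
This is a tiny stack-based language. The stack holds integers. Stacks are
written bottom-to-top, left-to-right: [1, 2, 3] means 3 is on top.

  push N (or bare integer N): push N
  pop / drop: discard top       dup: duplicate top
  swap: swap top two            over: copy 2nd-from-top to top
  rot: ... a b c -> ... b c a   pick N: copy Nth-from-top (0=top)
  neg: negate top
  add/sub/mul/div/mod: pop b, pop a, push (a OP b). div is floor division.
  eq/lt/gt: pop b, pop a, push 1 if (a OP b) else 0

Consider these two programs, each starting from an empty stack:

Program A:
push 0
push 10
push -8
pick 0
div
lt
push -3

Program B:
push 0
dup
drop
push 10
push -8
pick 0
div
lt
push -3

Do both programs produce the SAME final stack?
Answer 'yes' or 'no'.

Answer: yes

Derivation:
Program A trace:
  After 'push 0': [0]
  After 'push 10': [0, 10]
  After 'push -8': [0, 10, -8]
  After 'pick 0': [0, 10, -8, -8]
  After 'div': [0, 10, 1]
  After 'lt': [0, 0]
  After 'push -3': [0, 0, -3]
Program A final stack: [0, 0, -3]

Program B trace:
  After 'push 0': [0]
  After 'dup': [0, 0]
  After 'drop': [0]
  After 'push 10': [0, 10]
  After 'push -8': [0, 10, -8]
  After 'pick 0': [0, 10, -8, -8]
  After 'div': [0, 10, 1]
  After 'lt': [0, 0]
  After 'push -3': [0, 0, -3]
Program B final stack: [0, 0, -3]
Same: yes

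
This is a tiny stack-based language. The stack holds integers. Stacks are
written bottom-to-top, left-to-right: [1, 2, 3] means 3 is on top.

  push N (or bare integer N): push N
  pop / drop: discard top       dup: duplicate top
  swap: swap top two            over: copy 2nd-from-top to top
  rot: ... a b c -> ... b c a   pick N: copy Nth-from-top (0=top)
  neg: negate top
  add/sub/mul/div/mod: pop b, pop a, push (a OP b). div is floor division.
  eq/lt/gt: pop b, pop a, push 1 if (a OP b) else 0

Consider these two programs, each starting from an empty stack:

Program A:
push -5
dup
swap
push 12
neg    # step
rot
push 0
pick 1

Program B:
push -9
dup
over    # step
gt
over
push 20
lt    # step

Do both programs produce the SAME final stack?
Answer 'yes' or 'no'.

Program A trace:
  After 'push -5': [-5]
  After 'dup': [-5, -5]
  After 'swap': [-5, -5]
  After 'push 12': [-5, -5, 12]
  After 'neg': [-5, -5, -12]
  After 'rot': [-5, -12, -5]
  After 'push 0': [-5, -12, -5, 0]
  After 'pick 1': [-5, -12, -5, 0, -5]
Program A final stack: [-5, -12, -5, 0, -5]

Program B trace:
  After 'push -9': [-9]
  After 'dup': [-9, -9]
  After 'over': [-9, -9, -9]
  After 'gt': [-9, 0]
  After 'over': [-9, 0, -9]
  After 'push 20': [-9, 0, -9, 20]
  After 'lt': [-9, 0, 1]
Program B final stack: [-9, 0, 1]
Same: no

Answer: no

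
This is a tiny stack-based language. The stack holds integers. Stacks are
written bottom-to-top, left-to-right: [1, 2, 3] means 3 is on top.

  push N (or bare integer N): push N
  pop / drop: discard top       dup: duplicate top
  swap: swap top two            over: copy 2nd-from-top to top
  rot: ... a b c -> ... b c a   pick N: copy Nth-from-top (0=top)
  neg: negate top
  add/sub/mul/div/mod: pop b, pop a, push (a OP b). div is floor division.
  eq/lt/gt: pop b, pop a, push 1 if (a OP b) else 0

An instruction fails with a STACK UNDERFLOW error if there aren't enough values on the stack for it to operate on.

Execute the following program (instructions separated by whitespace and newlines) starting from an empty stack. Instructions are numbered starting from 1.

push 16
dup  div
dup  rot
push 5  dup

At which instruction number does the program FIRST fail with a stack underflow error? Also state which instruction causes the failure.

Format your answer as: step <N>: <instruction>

Answer: step 5: rot

Derivation:
Step 1 ('push 16'): stack = [16], depth = 1
Step 2 ('dup'): stack = [16, 16], depth = 2
Step 3 ('div'): stack = [1], depth = 1
Step 4 ('dup'): stack = [1, 1], depth = 2
Step 5 ('rot'): needs 3 value(s) but depth is 2 — STACK UNDERFLOW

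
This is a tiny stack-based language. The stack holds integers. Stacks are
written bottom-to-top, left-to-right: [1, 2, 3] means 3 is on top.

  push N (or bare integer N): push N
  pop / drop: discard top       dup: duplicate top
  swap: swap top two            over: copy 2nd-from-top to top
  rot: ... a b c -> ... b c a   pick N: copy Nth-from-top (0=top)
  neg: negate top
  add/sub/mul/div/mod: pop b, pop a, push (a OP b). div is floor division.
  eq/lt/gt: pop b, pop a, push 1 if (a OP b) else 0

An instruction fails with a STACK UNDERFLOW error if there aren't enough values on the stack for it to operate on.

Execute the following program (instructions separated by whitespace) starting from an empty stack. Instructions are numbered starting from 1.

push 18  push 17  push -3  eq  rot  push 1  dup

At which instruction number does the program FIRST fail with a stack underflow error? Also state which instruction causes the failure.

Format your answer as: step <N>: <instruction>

Answer: step 5: rot

Derivation:
Step 1 ('push 18'): stack = [18], depth = 1
Step 2 ('push 17'): stack = [18, 17], depth = 2
Step 3 ('push -3'): stack = [18, 17, -3], depth = 3
Step 4 ('eq'): stack = [18, 0], depth = 2
Step 5 ('rot'): needs 3 value(s) but depth is 2 — STACK UNDERFLOW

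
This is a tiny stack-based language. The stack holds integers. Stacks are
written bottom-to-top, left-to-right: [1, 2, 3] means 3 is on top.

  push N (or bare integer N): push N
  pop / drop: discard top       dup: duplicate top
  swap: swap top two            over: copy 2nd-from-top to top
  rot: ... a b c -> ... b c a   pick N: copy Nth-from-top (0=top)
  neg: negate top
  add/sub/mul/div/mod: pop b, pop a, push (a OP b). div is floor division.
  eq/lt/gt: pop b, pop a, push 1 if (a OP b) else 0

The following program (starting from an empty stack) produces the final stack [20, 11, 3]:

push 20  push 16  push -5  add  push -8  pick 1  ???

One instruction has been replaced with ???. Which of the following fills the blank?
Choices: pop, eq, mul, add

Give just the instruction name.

Answer: add

Derivation:
Stack before ???: [20, 11, -8, 11]
Stack after ???:  [20, 11, 3]
Checking each choice:
  pop: produces [20, 11, -8]
  eq: produces [20, 11, 0]
  mul: produces [20, 11, -88]
  add: MATCH


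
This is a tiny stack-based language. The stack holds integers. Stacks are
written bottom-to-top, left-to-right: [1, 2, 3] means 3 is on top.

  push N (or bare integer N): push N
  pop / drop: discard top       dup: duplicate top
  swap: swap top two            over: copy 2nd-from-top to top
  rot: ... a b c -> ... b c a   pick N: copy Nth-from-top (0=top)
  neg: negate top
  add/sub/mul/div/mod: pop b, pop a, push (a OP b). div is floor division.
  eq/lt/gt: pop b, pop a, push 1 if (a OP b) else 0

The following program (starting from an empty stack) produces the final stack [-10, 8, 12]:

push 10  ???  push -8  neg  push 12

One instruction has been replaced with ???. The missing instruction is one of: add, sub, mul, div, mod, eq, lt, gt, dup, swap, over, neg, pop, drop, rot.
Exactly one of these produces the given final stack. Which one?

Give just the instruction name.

Answer: neg

Derivation:
Stack before ???: [10]
Stack after ???:  [-10]
The instruction that transforms [10] -> [-10] is: neg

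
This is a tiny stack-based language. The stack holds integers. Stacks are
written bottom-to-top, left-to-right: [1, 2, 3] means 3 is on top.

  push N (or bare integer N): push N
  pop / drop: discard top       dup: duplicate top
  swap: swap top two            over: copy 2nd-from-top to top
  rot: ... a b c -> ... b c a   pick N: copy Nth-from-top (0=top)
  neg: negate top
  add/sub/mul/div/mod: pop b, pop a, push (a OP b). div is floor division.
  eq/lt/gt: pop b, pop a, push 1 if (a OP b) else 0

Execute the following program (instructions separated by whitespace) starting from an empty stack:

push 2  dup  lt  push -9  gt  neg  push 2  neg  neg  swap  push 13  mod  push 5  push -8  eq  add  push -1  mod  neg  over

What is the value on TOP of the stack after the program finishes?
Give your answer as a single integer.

Answer: 2

Derivation:
After 'push 2': [2]
After 'dup': [2, 2]
After 'lt': [0]
After 'push -9': [0, -9]
After 'gt': [1]
After 'neg': [-1]
After 'push 2': [-1, 2]
After 'neg': [-1, -2]
After 'neg': [-1, 2]
After 'swap': [2, -1]
After 'push 13': [2, -1, 13]
After 'mod': [2, 12]
After 'push 5': [2, 12, 5]
After 'push -8': [2, 12, 5, -8]
After 'eq': [2, 12, 0]
After 'add': [2, 12]
After 'push -1': [2, 12, -1]
After 'mod': [2, 0]
After 'neg': [2, 0]
After 'over': [2, 0, 2]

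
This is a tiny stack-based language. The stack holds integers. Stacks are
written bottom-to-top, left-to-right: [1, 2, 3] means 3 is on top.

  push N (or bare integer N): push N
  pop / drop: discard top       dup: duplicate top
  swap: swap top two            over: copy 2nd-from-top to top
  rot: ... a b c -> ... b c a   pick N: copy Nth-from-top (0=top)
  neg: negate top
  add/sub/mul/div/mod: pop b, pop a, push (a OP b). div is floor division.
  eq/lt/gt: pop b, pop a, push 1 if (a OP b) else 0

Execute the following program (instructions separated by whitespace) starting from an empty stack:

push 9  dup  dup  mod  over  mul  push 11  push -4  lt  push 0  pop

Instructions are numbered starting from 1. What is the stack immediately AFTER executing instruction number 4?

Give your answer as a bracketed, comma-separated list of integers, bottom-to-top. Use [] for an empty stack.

Step 1 ('push 9'): [9]
Step 2 ('dup'): [9, 9]
Step 3 ('dup'): [9, 9, 9]
Step 4 ('mod'): [9, 0]

Answer: [9, 0]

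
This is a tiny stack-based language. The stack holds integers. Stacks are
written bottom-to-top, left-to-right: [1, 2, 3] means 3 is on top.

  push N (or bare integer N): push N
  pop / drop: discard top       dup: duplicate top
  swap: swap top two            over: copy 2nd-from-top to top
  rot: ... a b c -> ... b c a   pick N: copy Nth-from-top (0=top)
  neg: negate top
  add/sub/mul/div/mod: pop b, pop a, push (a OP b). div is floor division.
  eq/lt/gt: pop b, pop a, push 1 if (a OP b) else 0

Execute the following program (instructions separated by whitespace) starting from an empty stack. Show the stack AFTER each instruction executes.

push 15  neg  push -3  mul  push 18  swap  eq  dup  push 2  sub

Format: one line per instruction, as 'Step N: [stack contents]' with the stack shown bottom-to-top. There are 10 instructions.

Step 1: [15]
Step 2: [-15]
Step 3: [-15, -3]
Step 4: [45]
Step 5: [45, 18]
Step 6: [18, 45]
Step 7: [0]
Step 8: [0, 0]
Step 9: [0, 0, 2]
Step 10: [0, -2]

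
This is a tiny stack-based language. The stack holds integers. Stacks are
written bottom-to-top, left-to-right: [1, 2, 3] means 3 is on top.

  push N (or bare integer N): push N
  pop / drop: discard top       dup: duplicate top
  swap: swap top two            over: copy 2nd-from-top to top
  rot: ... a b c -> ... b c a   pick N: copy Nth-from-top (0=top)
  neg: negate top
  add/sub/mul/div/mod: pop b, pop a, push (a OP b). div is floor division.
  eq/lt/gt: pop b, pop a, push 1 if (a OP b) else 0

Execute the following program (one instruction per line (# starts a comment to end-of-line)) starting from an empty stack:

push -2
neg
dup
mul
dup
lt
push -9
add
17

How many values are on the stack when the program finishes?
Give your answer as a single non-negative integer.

Answer: 2

Derivation:
After 'push -2': stack = [-2] (depth 1)
After 'neg': stack = [2] (depth 1)
After 'dup': stack = [2, 2] (depth 2)
After 'mul': stack = [4] (depth 1)
After 'dup': stack = [4, 4] (depth 2)
After 'lt': stack = [0] (depth 1)
After 'push -9': stack = [0, -9] (depth 2)
After 'add': stack = [-9] (depth 1)
After 'push 17': stack = [-9, 17] (depth 2)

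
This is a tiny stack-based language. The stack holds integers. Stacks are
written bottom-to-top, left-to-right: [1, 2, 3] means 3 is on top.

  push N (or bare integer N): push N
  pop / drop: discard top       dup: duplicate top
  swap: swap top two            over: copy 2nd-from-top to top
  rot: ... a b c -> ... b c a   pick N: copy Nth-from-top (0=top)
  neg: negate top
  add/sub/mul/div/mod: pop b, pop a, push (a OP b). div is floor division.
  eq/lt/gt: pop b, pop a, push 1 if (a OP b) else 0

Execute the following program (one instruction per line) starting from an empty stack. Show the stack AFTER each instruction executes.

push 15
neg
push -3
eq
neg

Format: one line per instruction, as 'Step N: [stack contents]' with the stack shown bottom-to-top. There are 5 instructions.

Step 1: [15]
Step 2: [-15]
Step 3: [-15, -3]
Step 4: [0]
Step 5: [0]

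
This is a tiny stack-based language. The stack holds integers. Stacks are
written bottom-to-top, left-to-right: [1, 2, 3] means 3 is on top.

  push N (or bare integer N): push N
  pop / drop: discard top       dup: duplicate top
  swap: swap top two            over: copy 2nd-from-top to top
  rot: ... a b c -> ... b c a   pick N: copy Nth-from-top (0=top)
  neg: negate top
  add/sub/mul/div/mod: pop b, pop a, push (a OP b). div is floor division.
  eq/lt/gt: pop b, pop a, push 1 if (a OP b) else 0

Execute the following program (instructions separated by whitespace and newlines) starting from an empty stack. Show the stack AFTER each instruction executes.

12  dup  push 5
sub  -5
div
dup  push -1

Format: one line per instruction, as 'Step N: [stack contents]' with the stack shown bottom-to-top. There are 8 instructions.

Step 1: [12]
Step 2: [12, 12]
Step 3: [12, 12, 5]
Step 4: [12, 7]
Step 5: [12, 7, -5]
Step 6: [12, -2]
Step 7: [12, -2, -2]
Step 8: [12, -2, -2, -1]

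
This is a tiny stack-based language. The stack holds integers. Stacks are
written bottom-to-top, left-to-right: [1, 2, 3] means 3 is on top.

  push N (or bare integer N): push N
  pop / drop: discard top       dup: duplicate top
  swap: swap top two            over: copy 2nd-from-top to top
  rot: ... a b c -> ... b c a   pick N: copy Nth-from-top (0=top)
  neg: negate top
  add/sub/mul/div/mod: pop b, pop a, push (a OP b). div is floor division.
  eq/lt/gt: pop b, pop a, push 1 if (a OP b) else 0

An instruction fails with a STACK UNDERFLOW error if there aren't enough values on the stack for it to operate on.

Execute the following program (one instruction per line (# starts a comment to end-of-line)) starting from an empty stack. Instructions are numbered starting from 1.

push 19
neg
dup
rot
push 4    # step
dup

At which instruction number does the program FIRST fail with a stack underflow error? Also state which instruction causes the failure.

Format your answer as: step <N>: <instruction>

Answer: step 4: rot

Derivation:
Step 1 ('push 19'): stack = [19], depth = 1
Step 2 ('neg'): stack = [-19], depth = 1
Step 3 ('dup'): stack = [-19, -19], depth = 2
Step 4 ('rot'): needs 3 value(s) but depth is 2 — STACK UNDERFLOW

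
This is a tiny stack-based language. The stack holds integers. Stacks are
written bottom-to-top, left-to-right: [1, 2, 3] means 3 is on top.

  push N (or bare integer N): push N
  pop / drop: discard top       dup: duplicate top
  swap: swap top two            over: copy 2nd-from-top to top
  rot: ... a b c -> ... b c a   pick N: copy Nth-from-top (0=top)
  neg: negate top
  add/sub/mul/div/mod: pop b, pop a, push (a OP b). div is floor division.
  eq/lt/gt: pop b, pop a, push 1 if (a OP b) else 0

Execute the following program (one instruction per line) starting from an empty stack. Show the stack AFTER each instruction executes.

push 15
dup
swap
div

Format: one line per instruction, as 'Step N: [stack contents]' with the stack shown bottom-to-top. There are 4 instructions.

Step 1: [15]
Step 2: [15, 15]
Step 3: [15, 15]
Step 4: [1]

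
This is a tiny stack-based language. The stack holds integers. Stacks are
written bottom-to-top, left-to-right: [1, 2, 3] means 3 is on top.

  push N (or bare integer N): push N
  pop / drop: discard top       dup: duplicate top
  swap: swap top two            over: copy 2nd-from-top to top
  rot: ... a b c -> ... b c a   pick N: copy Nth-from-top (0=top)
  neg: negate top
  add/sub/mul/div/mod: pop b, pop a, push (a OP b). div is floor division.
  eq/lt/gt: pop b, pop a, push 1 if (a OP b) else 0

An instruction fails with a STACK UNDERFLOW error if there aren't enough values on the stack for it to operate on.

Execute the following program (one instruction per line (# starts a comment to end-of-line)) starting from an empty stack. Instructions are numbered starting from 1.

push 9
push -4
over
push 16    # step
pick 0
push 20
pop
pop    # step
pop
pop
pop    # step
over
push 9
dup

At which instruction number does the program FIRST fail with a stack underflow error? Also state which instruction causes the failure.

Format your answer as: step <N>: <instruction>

Answer: step 12: over

Derivation:
Step 1 ('push 9'): stack = [9], depth = 1
Step 2 ('push -4'): stack = [9, -4], depth = 2
Step 3 ('over'): stack = [9, -4, 9], depth = 3
Step 4 ('push 16'): stack = [9, -4, 9, 16], depth = 4
Step 5 ('pick 0'): stack = [9, -4, 9, 16, 16], depth = 5
Step 6 ('push 20'): stack = [9, -4, 9, 16, 16, 20], depth = 6
Step 7 ('pop'): stack = [9, -4, 9, 16, 16], depth = 5
Step 8 ('pop'): stack = [9, -4, 9, 16], depth = 4
Step 9 ('pop'): stack = [9, -4, 9], depth = 3
Step 10 ('pop'): stack = [9, -4], depth = 2
Step 11 ('pop'): stack = [9], depth = 1
Step 12 ('over'): needs 2 value(s) but depth is 1 — STACK UNDERFLOW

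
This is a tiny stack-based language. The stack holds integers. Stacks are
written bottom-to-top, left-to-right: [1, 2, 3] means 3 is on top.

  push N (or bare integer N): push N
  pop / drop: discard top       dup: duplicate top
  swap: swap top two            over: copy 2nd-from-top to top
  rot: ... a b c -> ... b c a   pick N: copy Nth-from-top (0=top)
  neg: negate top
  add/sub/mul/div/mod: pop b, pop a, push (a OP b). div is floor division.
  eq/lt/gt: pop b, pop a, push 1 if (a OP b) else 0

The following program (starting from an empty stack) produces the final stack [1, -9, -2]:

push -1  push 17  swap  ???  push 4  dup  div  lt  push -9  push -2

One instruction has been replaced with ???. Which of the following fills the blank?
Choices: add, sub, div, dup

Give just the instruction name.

Stack before ???: [17, -1]
Stack after ???:  [-17]
Checking each choice:
  add: produces [0, -9, -2]
  sub: produces [0, -9, -2]
  div: MATCH
  dup: produces [17, -1, 1, -9, -2]


Answer: div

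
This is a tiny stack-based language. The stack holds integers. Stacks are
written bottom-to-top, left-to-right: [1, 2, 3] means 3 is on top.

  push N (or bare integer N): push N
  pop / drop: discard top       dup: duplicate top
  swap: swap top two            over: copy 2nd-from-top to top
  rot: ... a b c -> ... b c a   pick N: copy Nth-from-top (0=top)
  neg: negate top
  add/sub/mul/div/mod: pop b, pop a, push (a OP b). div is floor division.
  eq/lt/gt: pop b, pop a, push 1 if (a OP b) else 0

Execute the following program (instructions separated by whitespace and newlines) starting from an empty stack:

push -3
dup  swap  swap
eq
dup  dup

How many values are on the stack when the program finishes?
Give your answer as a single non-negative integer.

Answer: 3

Derivation:
After 'push -3': stack = [-3] (depth 1)
After 'dup': stack = [-3, -3] (depth 2)
After 'swap': stack = [-3, -3] (depth 2)
After 'swap': stack = [-3, -3] (depth 2)
After 'eq': stack = [1] (depth 1)
After 'dup': stack = [1, 1] (depth 2)
After 'dup': stack = [1, 1, 1] (depth 3)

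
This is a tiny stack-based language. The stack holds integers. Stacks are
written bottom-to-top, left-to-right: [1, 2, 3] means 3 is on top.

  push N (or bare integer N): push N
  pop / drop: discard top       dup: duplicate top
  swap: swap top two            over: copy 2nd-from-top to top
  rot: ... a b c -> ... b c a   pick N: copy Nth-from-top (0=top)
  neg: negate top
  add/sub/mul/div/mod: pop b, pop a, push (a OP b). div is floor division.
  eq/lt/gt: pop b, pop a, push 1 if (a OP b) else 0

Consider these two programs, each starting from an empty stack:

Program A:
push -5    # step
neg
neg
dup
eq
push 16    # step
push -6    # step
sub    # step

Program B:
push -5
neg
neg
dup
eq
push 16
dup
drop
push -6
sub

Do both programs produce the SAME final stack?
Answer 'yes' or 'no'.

Program A trace:
  After 'push -5': [-5]
  After 'neg': [5]
  After 'neg': [-5]
  After 'dup': [-5, -5]
  After 'eq': [1]
  After 'push 16': [1, 16]
  After 'push -6': [1, 16, -6]
  After 'sub': [1, 22]
Program A final stack: [1, 22]

Program B trace:
  After 'push -5': [-5]
  After 'neg': [5]
  After 'neg': [-5]
  After 'dup': [-5, -5]
  After 'eq': [1]
  After 'push 16': [1, 16]
  After 'dup': [1, 16, 16]
  After 'drop': [1, 16]
  After 'push -6': [1, 16, -6]
  After 'sub': [1, 22]
Program B final stack: [1, 22]
Same: yes

Answer: yes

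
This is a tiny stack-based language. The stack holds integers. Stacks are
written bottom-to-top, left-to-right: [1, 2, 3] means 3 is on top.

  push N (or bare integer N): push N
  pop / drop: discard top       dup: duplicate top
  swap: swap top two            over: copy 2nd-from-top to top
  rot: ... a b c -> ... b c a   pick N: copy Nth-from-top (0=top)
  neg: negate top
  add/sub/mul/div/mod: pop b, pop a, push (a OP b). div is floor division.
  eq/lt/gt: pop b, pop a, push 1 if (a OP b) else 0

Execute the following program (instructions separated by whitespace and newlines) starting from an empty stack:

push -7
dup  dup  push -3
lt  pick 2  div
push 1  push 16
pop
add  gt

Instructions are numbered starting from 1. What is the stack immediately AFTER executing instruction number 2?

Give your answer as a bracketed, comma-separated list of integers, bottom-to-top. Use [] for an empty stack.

Step 1 ('push -7'): [-7]
Step 2 ('dup'): [-7, -7]

Answer: [-7, -7]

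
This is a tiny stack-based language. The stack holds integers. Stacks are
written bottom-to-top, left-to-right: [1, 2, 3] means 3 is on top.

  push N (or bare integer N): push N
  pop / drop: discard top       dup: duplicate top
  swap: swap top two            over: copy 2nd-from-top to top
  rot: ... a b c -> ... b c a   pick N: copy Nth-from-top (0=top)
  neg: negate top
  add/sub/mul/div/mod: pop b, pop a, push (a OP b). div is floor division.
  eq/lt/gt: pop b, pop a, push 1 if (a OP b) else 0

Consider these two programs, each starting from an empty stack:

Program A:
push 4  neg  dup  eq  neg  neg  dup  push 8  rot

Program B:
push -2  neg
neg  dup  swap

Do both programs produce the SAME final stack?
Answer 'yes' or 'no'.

Program A trace:
  After 'push 4': [4]
  After 'neg': [-4]
  After 'dup': [-4, -4]
  After 'eq': [1]
  After 'neg': [-1]
  After 'neg': [1]
  After 'dup': [1, 1]
  After 'push 8': [1, 1, 8]
  After 'rot': [1, 8, 1]
Program A final stack: [1, 8, 1]

Program B trace:
  After 'push -2': [-2]
  After 'neg': [2]
  After 'neg': [-2]
  After 'dup': [-2, -2]
  After 'swap': [-2, -2]
Program B final stack: [-2, -2]
Same: no

Answer: no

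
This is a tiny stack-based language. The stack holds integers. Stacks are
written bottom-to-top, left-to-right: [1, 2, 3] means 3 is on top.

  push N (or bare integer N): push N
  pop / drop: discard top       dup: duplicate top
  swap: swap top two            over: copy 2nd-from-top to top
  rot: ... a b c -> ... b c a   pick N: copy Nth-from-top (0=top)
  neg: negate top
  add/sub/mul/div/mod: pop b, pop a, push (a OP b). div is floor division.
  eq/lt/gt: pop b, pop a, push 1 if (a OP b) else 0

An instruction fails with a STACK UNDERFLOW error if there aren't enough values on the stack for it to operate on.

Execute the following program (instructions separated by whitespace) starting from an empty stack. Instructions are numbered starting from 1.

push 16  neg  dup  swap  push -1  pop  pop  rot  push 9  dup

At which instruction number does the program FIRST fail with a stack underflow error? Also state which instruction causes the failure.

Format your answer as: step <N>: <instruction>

Step 1 ('push 16'): stack = [16], depth = 1
Step 2 ('neg'): stack = [-16], depth = 1
Step 3 ('dup'): stack = [-16, -16], depth = 2
Step 4 ('swap'): stack = [-16, -16], depth = 2
Step 5 ('push -1'): stack = [-16, -16, -1], depth = 3
Step 6 ('pop'): stack = [-16, -16], depth = 2
Step 7 ('pop'): stack = [-16], depth = 1
Step 8 ('rot'): needs 3 value(s) but depth is 1 — STACK UNDERFLOW

Answer: step 8: rot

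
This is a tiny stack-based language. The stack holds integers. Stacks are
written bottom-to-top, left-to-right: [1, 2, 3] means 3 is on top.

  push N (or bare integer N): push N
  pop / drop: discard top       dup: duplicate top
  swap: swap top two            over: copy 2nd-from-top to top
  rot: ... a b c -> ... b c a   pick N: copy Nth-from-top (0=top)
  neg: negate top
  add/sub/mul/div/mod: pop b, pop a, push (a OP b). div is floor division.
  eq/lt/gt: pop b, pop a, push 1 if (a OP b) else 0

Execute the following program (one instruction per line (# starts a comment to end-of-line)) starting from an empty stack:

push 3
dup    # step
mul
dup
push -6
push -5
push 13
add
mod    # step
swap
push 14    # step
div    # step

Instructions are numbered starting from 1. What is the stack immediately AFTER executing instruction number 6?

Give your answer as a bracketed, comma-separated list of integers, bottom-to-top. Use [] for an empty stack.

Answer: [9, 9, -6, -5]

Derivation:
Step 1 ('push 3'): [3]
Step 2 ('dup'): [3, 3]
Step 3 ('mul'): [9]
Step 4 ('dup'): [9, 9]
Step 5 ('push -6'): [9, 9, -6]
Step 6 ('push -5'): [9, 9, -6, -5]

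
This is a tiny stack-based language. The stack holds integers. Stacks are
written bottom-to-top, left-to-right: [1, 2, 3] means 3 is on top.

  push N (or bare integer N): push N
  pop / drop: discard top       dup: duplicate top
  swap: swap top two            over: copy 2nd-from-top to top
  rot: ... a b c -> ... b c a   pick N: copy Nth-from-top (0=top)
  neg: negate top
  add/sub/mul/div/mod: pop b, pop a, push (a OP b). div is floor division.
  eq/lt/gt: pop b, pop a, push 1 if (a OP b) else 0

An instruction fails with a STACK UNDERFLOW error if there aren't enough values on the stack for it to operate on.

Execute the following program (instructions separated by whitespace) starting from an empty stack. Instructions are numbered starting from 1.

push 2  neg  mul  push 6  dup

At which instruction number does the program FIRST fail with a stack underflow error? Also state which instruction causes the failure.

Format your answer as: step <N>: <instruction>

Answer: step 3: mul

Derivation:
Step 1 ('push 2'): stack = [2], depth = 1
Step 2 ('neg'): stack = [-2], depth = 1
Step 3 ('mul'): needs 2 value(s) but depth is 1 — STACK UNDERFLOW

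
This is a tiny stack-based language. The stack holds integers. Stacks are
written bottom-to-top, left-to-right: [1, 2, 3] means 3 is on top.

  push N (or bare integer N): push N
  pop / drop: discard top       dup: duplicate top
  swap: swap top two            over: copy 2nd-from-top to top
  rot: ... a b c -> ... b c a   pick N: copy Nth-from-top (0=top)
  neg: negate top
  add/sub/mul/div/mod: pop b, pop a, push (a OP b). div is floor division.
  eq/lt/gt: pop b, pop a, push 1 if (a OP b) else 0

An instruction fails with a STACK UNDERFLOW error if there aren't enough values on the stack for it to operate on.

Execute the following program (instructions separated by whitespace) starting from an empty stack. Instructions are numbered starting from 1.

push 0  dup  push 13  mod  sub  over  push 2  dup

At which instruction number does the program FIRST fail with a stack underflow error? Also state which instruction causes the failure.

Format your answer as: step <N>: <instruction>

Answer: step 6: over

Derivation:
Step 1 ('push 0'): stack = [0], depth = 1
Step 2 ('dup'): stack = [0, 0], depth = 2
Step 3 ('push 13'): stack = [0, 0, 13], depth = 3
Step 4 ('mod'): stack = [0, 0], depth = 2
Step 5 ('sub'): stack = [0], depth = 1
Step 6 ('over'): needs 2 value(s) but depth is 1 — STACK UNDERFLOW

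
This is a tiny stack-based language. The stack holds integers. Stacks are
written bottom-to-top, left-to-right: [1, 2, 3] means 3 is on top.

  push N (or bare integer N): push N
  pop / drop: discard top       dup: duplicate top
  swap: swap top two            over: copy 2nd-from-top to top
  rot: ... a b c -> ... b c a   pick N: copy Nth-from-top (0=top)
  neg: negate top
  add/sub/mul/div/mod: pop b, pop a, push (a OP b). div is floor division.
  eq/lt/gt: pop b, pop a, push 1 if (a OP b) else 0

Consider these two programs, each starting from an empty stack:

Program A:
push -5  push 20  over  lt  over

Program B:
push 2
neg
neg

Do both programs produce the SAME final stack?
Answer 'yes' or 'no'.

Answer: no

Derivation:
Program A trace:
  After 'push -5': [-5]
  After 'push 20': [-5, 20]
  After 'over': [-5, 20, -5]
  After 'lt': [-5, 0]
  After 'over': [-5, 0, -5]
Program A final stack: [-5, 0, -5]

Program B trace:
  After 'push 2': [2]
  After 'neg': [-2]
  After 'neg': [2]
Program B final stack: [2]
Same: no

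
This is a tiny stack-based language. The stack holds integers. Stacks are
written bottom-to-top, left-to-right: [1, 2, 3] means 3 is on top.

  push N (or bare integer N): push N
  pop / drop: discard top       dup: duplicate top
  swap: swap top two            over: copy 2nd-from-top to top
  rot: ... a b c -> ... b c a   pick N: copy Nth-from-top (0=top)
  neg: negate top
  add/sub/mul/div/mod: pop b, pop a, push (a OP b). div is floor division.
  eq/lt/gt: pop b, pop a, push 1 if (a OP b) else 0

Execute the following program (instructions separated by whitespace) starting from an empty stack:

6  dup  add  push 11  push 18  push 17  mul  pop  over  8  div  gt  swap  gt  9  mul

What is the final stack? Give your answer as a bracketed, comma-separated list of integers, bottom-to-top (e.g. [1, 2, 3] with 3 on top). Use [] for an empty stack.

After 'push 6': [6]
After 'dup': [6, 6]
After 'add': [12]
After 'push 11': [12, 11]
After 'push 18': [12, 11, 18]
After 'push 17': [12, 11, 18, 17]
After 'mul': [12, 11, 306]
After 'pop': [12, 11]
After 'over': [12, 11, 12]
After 'push 8': [12, 11, 12, 8]
After 'div': [12, 11, 1]
After 'gt': [12, 1]
After 'swap': [1, 12]
After 'gt': [0]
After 'push 9': [0, 9]
After 'mul': [0]

Answer: [0]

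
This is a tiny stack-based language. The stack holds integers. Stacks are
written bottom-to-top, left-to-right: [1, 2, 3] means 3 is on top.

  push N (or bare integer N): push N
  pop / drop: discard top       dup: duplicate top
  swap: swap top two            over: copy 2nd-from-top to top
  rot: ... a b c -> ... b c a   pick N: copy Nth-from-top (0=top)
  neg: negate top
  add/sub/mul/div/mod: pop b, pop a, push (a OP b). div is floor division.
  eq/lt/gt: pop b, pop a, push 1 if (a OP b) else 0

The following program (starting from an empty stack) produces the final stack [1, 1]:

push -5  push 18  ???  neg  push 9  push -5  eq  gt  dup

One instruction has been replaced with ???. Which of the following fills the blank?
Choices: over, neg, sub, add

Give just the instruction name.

Answer: sub

Derivation:
Stack before ???: [-5, 18]
Stack after ???:  [-23]
Checking each choice:
  over: produces [-5, 18, 1, 1]
  neg: produces [-5, 1, 1]
  sub: MATCH
  add: produces [0, 0]


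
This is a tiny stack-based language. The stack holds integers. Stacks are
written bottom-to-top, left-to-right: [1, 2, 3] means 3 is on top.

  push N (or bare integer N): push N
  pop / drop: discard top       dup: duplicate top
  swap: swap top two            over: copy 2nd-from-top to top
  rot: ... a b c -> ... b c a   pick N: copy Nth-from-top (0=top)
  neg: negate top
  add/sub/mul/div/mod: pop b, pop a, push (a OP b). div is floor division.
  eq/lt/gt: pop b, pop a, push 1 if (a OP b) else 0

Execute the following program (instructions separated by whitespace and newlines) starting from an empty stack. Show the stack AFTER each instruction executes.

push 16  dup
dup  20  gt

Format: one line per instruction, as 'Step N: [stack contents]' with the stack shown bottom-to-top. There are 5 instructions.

Step 1: [16]
Step 2: [16, 16]
Step 3: [16, 16, 16]
Step 4: [16, 16, 16, 20]
Step 5: [16, 16, 0]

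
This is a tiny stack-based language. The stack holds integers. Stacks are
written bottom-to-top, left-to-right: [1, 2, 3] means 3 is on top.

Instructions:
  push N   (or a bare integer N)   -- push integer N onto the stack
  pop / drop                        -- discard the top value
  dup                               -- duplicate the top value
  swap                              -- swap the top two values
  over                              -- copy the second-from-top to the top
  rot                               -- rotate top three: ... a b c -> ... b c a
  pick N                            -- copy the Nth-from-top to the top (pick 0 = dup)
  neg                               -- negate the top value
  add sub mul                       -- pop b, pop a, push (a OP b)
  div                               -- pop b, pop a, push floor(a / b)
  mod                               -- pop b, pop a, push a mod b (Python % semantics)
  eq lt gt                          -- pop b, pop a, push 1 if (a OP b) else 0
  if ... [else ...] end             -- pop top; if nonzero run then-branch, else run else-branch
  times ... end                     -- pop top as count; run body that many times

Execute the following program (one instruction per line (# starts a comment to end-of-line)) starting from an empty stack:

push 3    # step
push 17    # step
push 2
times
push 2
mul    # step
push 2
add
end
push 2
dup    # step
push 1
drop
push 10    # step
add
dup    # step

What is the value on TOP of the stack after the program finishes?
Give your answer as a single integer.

Answer: 12

Derivation:
After 'push 3': [3]
After 'push 17': [3, 17]
After 'push 2': [3, 17, 2]
After 'times': [3, 17]
After 'push 2': [3, 17, 2]
After 'mul': [3, 34]
After 'push 2': [3, 34, 2]
After 'add': [3, 36]
After 'push 2': [3, 36, 2]
After 'mul': [3, 72]
After 'push 2': [3, 72, 2]
After 'add': [3, 74]
After 'push 2': [3, 74, 2]
After 'dup': [3, 74, 2, 2]
After 'push 1': [3, 74, 2, 2, 1]
After 'drop': [3, 74, 2, 2]
After 'push 10': [3, 74, 2, 2, 10]
After 'add': [3, 74, 2, 12]
After 'dup': [3, 74, 2, 12, 12]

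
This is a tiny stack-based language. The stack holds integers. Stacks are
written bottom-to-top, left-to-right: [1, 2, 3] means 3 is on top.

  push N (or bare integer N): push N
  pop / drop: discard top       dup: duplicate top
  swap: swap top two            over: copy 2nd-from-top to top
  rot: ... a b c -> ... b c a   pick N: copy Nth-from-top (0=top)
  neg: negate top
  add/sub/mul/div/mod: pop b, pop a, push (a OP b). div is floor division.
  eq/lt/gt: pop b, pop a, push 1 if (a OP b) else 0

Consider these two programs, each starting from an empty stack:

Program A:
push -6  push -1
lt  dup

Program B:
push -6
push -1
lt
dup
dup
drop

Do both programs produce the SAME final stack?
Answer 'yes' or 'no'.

Program A trace:
  After 'push -6': [-6]
  After 'push -1': [-6, -1]
  After 'lt': [1]
  After 'dup': [1, 1]
Program A final stack: [1, 1]

Program B trace:
  After 'push -6': [-6]
  After 'push -1': [-6, -1]
  After 'lt': [1]
  After 'dup': [1, 1]
  After 'dup': [1, 1, 1]
  After 'drop': [1, 1]
Program B final stack: [1, 1]
Same: yes

Answer: yes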